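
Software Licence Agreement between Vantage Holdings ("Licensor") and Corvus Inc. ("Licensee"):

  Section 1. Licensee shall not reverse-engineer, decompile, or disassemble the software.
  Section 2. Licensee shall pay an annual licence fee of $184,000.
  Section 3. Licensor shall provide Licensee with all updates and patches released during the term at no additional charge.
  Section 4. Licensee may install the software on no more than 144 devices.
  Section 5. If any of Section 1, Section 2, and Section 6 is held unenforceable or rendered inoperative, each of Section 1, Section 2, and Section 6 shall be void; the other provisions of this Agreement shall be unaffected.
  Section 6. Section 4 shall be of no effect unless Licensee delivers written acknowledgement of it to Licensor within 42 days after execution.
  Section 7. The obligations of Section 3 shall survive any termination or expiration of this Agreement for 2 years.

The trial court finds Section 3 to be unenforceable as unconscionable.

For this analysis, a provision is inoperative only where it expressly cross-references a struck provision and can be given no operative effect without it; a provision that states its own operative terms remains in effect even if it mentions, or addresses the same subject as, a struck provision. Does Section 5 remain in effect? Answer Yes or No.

Yes

Section 3 is struck. Section 7 merely fixes the survival period for Section 3; with Section 3 gone it has nothing to operate on and falls away. Section 5 ties Section 1, Section 2, and Section 6 together, but none of those is affected here; the remaining provisions continue in force under Section 5. That leaves Section 1, Section 2, Section 4, Section 5, and Section 6 in effect. Section 5 is among the surviving provisions, so the answer is yes.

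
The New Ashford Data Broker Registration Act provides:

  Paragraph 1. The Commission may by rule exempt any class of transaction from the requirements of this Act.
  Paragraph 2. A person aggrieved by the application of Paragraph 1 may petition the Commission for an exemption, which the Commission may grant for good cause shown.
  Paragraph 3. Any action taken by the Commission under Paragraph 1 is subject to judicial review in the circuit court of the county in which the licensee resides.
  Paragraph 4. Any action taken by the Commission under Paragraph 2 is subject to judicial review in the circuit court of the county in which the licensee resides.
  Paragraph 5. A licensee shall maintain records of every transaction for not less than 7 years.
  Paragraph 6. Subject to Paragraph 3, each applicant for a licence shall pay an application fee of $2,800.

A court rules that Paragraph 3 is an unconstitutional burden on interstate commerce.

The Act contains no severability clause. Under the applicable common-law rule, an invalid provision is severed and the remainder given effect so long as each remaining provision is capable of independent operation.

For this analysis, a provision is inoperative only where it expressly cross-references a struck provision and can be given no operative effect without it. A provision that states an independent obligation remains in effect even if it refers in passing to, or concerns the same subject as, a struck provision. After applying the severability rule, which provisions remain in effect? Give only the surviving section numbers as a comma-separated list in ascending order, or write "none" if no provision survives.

1, 2, 4, 5, 6

Paragraph 3 is struck. Although Paragraph 6 refers to Paragraph 3, its operative terms do not depend on Paragraph 3, so it remains in effect. Nothing else in the Act is defined by reference to Paragraph 3. With no severability clause, the stated default rule severs what cannot stand and enforces each remaining provision that can operate on its own. That leaves Paragraph 1, Paragraph 2, Paragraph 4, Paragraph 5, and Paragraph 6 in effect.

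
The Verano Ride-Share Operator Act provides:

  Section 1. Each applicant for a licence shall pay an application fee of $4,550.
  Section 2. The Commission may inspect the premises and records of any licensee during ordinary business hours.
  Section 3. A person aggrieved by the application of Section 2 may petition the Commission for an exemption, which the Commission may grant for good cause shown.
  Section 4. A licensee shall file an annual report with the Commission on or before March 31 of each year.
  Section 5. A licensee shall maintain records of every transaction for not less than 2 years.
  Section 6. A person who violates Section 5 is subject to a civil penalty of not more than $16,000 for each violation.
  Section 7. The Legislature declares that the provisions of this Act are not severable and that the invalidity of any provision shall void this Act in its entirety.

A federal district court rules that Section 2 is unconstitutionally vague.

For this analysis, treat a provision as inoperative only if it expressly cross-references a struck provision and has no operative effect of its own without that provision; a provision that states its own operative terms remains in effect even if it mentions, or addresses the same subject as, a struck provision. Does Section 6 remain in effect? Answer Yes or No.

Section 2 is struck. Section 3 merely fixes the exemption procedure for Section 2; with Section 2 gone it has nothing to operate on and falls away. Section 7 provides that the Act is not severable, so the invalidity of any one provision voids the entire Act. No provision of the Act survives. Section 6 is among the inoperative provisions, so the answer is no.

No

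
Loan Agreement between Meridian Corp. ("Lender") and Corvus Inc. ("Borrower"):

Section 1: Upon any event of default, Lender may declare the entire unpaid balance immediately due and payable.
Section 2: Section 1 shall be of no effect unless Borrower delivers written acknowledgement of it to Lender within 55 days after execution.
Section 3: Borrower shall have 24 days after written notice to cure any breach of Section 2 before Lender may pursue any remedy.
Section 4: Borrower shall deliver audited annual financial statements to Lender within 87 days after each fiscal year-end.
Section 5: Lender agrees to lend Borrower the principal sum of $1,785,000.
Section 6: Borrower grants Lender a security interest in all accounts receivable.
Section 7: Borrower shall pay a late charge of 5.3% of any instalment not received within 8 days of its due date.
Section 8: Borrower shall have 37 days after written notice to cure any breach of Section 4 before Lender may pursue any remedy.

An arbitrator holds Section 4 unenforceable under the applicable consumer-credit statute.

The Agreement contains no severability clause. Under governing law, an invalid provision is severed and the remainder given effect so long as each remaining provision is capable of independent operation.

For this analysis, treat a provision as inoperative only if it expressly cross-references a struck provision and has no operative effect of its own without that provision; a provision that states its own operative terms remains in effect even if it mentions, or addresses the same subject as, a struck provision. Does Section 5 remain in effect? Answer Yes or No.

Yes

Section 4 is struck. The only function of Section 8 is the cure period for breach of Section 4, so it cannot stand once Section 4 is removed. Under the stated default rule, only provisions that cannot operate independently fall away; the rest are enforced. Section 1, Section 2, Section 3, Section 5, Section 6, and Section 7 remain in effect. Section 5 is among the surviving provisions, so the answer is yes.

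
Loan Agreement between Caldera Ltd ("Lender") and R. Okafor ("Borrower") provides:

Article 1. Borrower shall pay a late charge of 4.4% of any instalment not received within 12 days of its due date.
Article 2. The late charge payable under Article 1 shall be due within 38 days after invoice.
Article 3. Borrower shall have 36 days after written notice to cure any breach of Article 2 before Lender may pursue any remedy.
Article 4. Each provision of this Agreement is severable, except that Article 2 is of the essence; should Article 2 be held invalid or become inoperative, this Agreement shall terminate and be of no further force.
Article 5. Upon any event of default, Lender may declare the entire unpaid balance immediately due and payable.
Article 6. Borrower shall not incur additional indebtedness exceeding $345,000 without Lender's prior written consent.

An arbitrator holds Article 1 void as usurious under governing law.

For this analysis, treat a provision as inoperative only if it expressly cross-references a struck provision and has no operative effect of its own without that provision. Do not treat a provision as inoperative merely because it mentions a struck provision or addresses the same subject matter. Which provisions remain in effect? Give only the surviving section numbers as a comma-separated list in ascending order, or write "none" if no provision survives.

Article 1 is struck. The whole of Article 2 is the payment deadline for the late charge, defined by reference to Article 1, so Article 2 cannot stand once Article 1 is removed. Article 3 merely fixes the cure period for breach of Article 2; with Article 2 gone it has nothing to operate on and falls away. Article 4 makes Article 2 an essential term, and Article 2 has been rendered inoperative by the cascade; under Article 4, the entire Agreement is therefore void. No provision of the Agreement survives.

none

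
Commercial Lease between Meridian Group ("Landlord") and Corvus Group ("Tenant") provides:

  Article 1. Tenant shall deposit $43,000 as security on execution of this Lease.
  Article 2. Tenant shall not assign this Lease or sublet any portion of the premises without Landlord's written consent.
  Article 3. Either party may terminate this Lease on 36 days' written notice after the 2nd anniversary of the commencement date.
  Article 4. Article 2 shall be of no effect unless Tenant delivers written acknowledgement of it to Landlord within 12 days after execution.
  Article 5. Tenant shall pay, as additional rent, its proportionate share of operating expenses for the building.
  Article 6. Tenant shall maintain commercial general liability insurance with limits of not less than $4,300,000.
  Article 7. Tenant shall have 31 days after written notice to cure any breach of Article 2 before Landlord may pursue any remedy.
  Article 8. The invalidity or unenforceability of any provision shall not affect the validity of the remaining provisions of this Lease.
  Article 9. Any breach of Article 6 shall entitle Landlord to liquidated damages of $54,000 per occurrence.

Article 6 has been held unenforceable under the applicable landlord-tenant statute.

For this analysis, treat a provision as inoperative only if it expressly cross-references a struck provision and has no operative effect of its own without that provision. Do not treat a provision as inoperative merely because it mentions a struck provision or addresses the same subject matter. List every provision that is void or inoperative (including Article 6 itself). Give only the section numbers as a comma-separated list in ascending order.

6, 9

Article 6 is struck. Article 9 does nothing except set the liquidated-damages amount by reference to Article 6; with Article 6 gone it has no independent effect and is inoperative. Article 8 is a severability clause and preserves every provision that can still be given independent effect. Article 1, Article 2, Article 3, Article 4, Article 5, Article 7, and Article 8 remain in effect.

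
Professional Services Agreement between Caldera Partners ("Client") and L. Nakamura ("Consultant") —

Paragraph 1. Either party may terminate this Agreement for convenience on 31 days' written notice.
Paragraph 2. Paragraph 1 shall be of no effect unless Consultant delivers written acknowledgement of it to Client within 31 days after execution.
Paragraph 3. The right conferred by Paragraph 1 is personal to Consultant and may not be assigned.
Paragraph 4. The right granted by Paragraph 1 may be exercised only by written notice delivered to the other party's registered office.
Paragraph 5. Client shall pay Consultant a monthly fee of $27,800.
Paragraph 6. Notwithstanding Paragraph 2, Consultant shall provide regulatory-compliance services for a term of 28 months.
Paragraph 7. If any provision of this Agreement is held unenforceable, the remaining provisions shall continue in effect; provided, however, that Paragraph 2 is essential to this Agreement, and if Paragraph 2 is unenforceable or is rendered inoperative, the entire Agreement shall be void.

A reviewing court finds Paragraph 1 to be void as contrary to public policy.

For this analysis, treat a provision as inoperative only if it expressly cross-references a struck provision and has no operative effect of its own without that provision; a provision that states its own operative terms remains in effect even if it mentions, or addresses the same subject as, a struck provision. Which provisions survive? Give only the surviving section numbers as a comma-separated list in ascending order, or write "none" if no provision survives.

Paragraph 1 is struck. Paragraph 2 operates only by reference to Paragraph 1, so it falls with Paragraph 1. Paragraph 3 merely fixes the non-assignment of Paragraph 1; with Paragraph 1 gone it has nothing to operate on and falls away. The only function of Paragraph 4 is the notice requirement for Paragraph 1, so it cannot stand once Paragraph 1 is removed. Paragraph 7 makes Paragraph 2 an essential term, and Paragraph 2 has been rendered inoperative by the cascade; under Paragraph 7, the entire Agreement is therefore void. No provision of the Agreement survives.

none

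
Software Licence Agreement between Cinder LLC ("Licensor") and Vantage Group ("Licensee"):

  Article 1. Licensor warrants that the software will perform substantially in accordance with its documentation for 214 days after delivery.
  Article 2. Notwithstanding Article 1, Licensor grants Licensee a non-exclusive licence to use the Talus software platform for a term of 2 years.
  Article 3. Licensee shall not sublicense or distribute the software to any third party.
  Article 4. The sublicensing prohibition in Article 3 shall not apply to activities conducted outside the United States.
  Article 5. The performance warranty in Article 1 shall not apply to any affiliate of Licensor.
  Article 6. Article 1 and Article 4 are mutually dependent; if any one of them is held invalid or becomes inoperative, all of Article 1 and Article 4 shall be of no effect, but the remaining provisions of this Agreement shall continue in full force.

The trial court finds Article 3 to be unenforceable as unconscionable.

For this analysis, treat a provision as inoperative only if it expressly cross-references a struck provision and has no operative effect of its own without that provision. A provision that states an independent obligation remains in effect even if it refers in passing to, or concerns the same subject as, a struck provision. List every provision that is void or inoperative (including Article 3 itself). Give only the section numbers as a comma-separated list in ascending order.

1, 3, 4, 5

Article 3 is struck. The whole of Article 4 is the carve-out from the sublicensing prohibition, defined by reference to Article 3, so Article 4 cannot stand once Article 3 is removed. Article 2 mentions Article 1 but its own obligation stands independently of Article 1, so Article 2 is not affected. Article 6 declares Article 1 and Article 4 mutually dependent; since one of them has fallen, all of them are of no effect. That brings down Article 1 as well. Article 5 in turn depends solely on a provision now struck and likewise falls. The remainder continues in force under Article 6. That leaves Article 2 and Article 6 in effect.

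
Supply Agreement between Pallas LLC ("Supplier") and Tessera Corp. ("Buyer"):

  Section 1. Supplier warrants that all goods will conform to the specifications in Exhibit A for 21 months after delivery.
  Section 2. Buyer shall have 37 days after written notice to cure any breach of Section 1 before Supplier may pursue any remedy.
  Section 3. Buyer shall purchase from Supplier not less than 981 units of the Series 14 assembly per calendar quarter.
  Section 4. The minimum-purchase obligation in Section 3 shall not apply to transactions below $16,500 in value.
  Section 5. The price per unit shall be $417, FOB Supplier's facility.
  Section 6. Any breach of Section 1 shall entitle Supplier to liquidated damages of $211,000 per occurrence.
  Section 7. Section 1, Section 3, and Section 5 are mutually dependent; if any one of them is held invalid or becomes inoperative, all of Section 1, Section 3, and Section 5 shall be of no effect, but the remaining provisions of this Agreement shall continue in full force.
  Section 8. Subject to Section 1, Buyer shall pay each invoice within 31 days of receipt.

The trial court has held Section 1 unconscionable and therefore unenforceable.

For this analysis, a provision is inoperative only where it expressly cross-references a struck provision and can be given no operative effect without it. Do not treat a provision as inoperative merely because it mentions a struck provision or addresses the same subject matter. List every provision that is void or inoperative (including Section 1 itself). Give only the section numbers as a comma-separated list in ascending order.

Section 1 is struck. Section 2 has no operative effect of its own apart from Section 1 and is therefore inoperative. Section 6 has no operative effect of its own apart from Section 1 and is therefore inoperative. Although Section 8 refers to Section 1, its operative terms do not depend on Section 1, so it remains in effect. Section 7 declares Section 1, Section 3, and Section 5 mutually dependent; since one of them has fallen, all of them are of no effect. That brings down Section 3 and Section 5 as well. Section 4 in turn depends solely on a provision now struck and likewise falls. The remainder continues in force under Section 7. The provisions still in force are Section 7 and Section 8.

1, 2, 3, 4, 5, 6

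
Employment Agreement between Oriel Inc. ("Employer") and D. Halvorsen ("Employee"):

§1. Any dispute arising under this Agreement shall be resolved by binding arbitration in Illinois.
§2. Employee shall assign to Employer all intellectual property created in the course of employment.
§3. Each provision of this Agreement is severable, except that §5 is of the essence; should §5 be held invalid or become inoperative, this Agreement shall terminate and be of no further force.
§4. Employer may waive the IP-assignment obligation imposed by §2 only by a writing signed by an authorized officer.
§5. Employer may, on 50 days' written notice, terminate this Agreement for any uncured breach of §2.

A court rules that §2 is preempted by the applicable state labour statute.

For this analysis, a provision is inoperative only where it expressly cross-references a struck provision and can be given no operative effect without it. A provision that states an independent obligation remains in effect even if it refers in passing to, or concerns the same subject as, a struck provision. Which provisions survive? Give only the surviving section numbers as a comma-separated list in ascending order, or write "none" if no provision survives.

§2 is struck. §4 has no operative effect of its own apart from §2 and is therefore inoperative. §5 has no operative effect of its own apart from §2 and is therefore inoperative. §3 makes §5 an essential term, and §5 has been rendered inoperative by the cascade; under §3, the entire Agreement is therefore void. No provision of the Agreement survives.

none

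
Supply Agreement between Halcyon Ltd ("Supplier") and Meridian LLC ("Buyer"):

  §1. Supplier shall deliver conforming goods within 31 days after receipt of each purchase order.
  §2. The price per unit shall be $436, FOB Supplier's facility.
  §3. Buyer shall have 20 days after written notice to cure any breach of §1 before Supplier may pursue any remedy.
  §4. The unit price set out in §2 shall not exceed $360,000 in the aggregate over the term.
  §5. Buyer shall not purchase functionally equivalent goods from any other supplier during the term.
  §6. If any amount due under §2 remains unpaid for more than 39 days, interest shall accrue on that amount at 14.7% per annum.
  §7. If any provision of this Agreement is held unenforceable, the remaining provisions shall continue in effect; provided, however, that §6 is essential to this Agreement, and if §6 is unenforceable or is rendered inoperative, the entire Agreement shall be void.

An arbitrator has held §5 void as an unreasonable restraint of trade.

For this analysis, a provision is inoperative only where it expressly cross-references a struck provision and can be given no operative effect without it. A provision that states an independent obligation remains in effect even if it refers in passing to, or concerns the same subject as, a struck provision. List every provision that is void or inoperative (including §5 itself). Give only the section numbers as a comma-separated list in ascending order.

§5 is struck. Nothing else in the Agreement is defined by reference to §5. §7 makes §6 an essential term, but §6 is unaffected, so the severability proviso in §7 preserves the remaining provisions. That leaves §1, §2, §3, §4, §6, and §7 in effect.

5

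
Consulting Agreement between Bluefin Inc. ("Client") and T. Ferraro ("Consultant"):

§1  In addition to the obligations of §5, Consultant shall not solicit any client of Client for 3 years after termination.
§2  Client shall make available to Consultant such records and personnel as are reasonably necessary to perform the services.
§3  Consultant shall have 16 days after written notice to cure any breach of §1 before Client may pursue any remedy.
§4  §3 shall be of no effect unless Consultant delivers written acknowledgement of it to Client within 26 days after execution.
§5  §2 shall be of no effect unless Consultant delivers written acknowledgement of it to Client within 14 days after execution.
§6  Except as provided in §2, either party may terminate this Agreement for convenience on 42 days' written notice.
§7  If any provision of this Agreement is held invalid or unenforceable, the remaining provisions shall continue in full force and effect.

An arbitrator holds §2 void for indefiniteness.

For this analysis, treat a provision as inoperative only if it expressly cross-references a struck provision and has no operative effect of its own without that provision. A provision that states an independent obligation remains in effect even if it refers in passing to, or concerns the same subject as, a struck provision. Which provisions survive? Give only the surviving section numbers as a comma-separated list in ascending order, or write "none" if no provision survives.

§2 is struck. The only function of §5 is the acknowledgement condition for §2, so it cannot stand once §2 is removed. Although §6 refers to §2, its operative terms do not depend on §2, so it remains in effect. §1 mentions §5 but its own obligation stands independently of §5, so §1 is not affected. Under the severability clause in §7, the remaining provisions continue in force. The provisions still in force are §1, §3, §4, §6, and §7.

1, 3, 4, 6, 7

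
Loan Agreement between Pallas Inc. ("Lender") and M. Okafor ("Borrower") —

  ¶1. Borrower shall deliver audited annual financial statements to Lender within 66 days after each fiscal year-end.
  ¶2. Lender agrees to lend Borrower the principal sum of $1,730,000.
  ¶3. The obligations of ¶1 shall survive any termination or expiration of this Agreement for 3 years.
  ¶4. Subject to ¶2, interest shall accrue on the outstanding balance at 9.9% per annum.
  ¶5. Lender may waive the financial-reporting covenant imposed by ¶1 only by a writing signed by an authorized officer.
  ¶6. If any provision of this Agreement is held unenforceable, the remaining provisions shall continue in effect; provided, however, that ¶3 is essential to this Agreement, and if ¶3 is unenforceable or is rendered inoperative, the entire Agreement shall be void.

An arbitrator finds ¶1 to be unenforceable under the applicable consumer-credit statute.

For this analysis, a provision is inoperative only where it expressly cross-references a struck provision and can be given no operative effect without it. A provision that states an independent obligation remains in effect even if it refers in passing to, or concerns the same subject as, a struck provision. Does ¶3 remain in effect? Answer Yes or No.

No

¶1 is struck. ¶3 has no operative effect of its own apart from ¶1 and is therefore inoperative. ¶5 has no operative effect of its own apart from ¶1 and is therefore inoperative. ¶6 makes ¶3 an essential term, and ¶3 has been rendered inoperative by the cascade; under ¶6, the entire Agreement is therefore void. No provision of the Agreement survives. ¶3 is among the inoperative provisions, so the answer is no.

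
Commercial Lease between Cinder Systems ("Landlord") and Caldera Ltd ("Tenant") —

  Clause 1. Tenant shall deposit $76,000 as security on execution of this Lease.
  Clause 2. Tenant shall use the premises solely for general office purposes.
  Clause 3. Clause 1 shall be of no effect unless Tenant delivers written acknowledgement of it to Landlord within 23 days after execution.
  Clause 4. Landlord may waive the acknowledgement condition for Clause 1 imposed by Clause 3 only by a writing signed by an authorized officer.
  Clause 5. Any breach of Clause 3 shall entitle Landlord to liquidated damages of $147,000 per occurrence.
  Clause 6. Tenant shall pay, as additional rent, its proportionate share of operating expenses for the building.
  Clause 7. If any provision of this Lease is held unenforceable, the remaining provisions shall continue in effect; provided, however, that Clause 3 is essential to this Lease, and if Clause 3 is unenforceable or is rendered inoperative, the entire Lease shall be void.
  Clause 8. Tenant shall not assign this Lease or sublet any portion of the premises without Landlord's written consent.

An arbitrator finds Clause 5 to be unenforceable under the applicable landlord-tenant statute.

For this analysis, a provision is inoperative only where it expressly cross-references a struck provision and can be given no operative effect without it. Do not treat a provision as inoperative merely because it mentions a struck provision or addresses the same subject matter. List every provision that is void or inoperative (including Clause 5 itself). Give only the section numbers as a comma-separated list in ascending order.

5

Clause 5 is struck. Nothing else in the Lease is defined by reference to Clause 5. Clause 7 makes Clause 3 an essential term, but Clause 3 is unaffected, so the severability proviso in Clause 7 preserves the remaining provisions. The provisions still in force are Clause 1, Clause 2, Clause 3, Clause 4, Clause 6, Clause 7, and Clause 8.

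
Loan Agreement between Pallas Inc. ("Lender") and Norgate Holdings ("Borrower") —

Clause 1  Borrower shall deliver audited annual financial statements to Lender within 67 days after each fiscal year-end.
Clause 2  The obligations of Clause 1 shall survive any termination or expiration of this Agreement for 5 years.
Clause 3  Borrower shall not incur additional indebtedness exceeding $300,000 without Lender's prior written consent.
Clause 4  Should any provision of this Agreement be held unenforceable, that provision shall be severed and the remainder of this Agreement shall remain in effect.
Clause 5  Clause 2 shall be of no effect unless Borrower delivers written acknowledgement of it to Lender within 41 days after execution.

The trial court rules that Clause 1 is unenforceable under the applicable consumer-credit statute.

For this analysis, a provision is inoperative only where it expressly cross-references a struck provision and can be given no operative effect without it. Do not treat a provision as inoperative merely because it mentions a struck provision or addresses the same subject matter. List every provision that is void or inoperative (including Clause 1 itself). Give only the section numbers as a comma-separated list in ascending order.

Clause 1 is struck. Clause 2 merely fixes the survival period for Clause 1; with Clause 1 gone it has nothing to operate on and falls away. Clause 5 has no operative effect of its own apart from Clause 2 and is therefore inoperative. Under the severability clause in Clause 4, the remaining provisions continue in force. Clause 3 and Clause 4 remain in effect.

1, 2, 5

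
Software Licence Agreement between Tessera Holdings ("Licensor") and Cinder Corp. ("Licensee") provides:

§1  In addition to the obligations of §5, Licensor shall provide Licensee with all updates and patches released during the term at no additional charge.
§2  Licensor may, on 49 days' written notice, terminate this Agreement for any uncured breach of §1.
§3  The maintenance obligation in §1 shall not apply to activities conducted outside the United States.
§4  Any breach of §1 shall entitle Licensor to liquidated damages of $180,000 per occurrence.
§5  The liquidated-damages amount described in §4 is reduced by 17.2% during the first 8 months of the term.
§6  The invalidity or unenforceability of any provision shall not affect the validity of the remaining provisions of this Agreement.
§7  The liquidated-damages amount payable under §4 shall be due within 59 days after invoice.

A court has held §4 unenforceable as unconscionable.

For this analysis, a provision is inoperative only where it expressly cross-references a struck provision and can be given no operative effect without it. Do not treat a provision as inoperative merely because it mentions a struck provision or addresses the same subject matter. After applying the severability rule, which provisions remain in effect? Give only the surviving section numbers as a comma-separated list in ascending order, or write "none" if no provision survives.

§4 is struck. The whole of §5 is the introductory reduction to the liquidated-damages amount, defined by reference to §4, so §5 cannot stand once §4 is removed. §7 does nothing except set the payment deadline for the liquidated-damages amount by reference to §4; with §4 gone it has no independent effect and is inoperative. Although §1 refers to §5, its operative terms do not depend on §5, so it remains in effect. Under the severability clause in §6, the remaining provisions continue in force. The provisions still in force are §1, §2, §3, and §6.

1, 2, 3, 6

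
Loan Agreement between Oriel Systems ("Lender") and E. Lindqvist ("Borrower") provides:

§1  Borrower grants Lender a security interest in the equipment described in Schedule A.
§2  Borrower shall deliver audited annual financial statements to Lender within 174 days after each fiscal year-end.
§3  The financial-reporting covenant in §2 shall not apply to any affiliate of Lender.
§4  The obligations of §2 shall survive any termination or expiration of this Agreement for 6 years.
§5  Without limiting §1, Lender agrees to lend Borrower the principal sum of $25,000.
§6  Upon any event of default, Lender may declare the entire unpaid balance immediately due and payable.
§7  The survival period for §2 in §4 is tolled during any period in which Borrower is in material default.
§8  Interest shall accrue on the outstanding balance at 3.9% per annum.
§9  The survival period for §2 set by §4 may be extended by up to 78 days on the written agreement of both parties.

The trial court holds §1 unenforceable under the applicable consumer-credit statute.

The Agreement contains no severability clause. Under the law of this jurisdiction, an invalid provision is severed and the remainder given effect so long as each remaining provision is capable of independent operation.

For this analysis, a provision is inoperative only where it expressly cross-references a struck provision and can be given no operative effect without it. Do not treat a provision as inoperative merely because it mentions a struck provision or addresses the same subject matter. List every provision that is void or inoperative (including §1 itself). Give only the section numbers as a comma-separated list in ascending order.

1

§1 is struck. Although §5 refers to §1, its operative terms do not depend on §1, so it remains in effect. Nothing else in the Agreement is defined by reference to §1. Under the stated default rule, only provisions that cannot operate independently fall away; the rest are enforced. That leaves §2, §3, §4, §5, §6, §7, §8, and §9 in effect.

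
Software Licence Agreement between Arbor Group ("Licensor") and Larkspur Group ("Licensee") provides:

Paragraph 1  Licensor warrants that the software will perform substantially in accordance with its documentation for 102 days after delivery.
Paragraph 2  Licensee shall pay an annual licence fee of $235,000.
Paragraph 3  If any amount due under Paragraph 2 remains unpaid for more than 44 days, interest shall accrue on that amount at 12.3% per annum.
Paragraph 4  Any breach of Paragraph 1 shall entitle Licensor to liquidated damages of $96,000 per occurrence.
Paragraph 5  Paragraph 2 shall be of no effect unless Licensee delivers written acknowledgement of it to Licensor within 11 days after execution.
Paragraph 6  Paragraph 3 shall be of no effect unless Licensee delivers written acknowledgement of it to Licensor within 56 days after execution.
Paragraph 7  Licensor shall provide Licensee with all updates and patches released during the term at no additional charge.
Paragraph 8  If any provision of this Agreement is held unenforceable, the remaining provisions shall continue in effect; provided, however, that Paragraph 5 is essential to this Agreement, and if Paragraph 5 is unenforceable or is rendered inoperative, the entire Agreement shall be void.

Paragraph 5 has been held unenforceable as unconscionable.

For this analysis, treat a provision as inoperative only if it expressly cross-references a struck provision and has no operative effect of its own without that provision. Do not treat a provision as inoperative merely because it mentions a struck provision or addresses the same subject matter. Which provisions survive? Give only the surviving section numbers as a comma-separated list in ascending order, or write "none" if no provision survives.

Paragraph 5 is struck. Nothing else in the Agreement is defined by reference to Paragraph 5. Paragraph 8 makes Paragraph 5 an essential term, and Paragraph 5 is the provision held invalid; under Paragraph 8, the entire Agreement is therefore void. No provision of the Agreement survives.

none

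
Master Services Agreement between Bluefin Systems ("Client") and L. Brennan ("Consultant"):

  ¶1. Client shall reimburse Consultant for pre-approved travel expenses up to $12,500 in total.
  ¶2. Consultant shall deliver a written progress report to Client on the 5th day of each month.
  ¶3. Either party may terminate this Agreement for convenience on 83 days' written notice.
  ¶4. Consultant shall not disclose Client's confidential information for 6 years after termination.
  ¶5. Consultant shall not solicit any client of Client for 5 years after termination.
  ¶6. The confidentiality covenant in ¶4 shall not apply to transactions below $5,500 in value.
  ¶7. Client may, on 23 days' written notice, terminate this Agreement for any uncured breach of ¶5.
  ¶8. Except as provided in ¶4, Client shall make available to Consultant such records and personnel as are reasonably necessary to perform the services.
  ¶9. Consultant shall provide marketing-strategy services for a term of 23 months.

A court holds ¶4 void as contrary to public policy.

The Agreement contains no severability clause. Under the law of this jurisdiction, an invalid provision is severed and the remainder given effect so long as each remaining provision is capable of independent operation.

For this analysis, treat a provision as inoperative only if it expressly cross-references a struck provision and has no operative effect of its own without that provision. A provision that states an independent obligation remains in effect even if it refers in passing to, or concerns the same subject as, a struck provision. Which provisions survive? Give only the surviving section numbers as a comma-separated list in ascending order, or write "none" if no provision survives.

1, 2, 3, 5, 7, 8, 9

¶4 is struck. The whole of ¶6 is the carve-out from the confidentiality covenant, defined by reference to ¶4, so ¶6 cannot stand once ¶4 is removed. Although ¶8 refers to ¶4, its operative terms do not depend on ¶4, so it remains in effect. Under the stated default rule, only provisions that cannot operate independently fall away; the rest are enforced. The provisions still in force are ¶1, ¶2, ¶3, ¶5, ¶7, ¶8, and ¶9.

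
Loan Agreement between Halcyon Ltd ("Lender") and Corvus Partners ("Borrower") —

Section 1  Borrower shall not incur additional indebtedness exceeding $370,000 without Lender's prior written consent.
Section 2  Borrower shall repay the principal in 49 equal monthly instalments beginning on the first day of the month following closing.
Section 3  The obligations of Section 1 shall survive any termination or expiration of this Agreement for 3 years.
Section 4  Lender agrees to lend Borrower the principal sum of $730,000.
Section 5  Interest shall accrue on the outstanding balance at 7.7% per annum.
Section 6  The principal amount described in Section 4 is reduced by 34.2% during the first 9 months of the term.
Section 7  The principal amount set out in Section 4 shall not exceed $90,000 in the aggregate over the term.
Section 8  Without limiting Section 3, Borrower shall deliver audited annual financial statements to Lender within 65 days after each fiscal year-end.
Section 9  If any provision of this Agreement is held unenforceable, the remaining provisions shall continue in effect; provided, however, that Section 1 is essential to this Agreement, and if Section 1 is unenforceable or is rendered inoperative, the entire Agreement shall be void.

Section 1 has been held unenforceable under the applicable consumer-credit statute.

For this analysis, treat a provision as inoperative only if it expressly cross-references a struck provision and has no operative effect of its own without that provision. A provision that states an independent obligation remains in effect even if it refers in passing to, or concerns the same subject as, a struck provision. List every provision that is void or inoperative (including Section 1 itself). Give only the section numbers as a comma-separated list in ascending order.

1, 2, 3, 4, 5, 6, 7, 8, 9

Section 1 is struck. Section 3 merely fixes the survival period for Section 1; with Section 1 gone it has nothing to operate on and falls away. Section 9 makes Section 1 an essential term, and Section 1 is the provision held invalid; under Section 9, the entire Agreement is therefore void. No provision of the Agreement survives.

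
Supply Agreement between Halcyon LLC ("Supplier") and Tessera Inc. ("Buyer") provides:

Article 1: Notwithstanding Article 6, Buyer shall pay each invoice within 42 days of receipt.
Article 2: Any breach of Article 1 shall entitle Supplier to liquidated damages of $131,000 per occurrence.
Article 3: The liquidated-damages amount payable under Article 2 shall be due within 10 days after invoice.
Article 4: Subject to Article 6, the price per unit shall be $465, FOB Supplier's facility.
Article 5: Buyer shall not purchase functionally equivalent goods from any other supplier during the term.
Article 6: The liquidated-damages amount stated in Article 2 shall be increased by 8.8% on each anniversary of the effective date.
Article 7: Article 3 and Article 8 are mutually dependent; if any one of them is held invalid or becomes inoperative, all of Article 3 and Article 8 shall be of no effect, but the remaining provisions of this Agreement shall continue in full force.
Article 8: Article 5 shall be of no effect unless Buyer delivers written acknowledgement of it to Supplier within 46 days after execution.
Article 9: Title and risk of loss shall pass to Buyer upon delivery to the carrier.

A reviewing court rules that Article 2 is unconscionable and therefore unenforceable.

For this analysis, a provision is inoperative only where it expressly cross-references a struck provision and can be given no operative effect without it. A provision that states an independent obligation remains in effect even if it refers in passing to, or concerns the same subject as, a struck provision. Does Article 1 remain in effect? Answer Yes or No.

Article 2 is struck. Article 3 does nothing except set the payment deadline for the liquidated-damages amount by reference to Article 2; with Article 2 gone it has no independent effect and is inoperative. Article 6 does nothing except set the escalation of the liquidated-damages amount by reference to Article 2; with Article 2 gone it has no independent effect and is inoperative. Article 4 mentions Article 6 but its own obligation stands independently of Article 6, so Article 4 is not affected. Although Article 1 refers to Article 6, its operative terms do not depend on Article 6, so it remains in effect. Article 7 declares Article 3 and Article 8 mutually dependent; since one of them has fallen, all of them are of no effect. That brings down Article 8 as well. The remainder continues in force under Article 7. Article 1, Article 4, Article 5, Article 7, and Article 9 remain in effect. Article 1 is among the surviving provisions, so the answer is yes.

Yes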